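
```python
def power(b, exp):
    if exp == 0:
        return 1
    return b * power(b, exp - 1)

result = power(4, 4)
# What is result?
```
Call trace:
power(b=4, exp=4)
  power(b=4, exp=3)
    power(b=4, exp=2)
      power(b=4, exp=1)
        power(b=4, exp=0)
        -> return 1
      -> return 4
    -> return 16
  -> return 64
-> return 256

Final answer: 256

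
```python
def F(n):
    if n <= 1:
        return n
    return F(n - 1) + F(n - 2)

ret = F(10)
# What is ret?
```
Call trace (a repeated sub-call is expanded the first time; later identical calls just restate its return value):
F(n=10)
  F(n=9)
    F(n=8)
      F(n=7)
        F(n=6)
          F(n=5)
            F(n=4)
              F(n=3)
                F(n=2)
                  F(n=1)
                  -> return 1
                  F(n=0)
                  -> return 0
                -> return 1
                F(n=1)
                -> return 1
              -> return 2
              F(n=2) -> return 1  (same call as traced above)
            -> return 3
            F(n=3) -> return 2  (same call as traced above)
          -> return 5
          F(n=4) -> return 3  (same call as traced above)
        -> return 8
        F(n=5) -> return 5  (same call as traced above)
      -> return 13
      F(n=6) -> return 8  (same call as traced above)
    -> return 21
    F(n=7) -> return 13  (same call as traced above)
  -> return 34
  F(n=8) -> return 21  (same call as traced above)
-> return 55

Final answer: 55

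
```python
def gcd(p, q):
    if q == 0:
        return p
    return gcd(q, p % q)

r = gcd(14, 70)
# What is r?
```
Call trace:
gcd(p=14, q=70)
  gcd(p=70, q=14)
    gcd(p=14, q=0)
    -> return 14
  -> return 14
-> return 14

Final answer: 14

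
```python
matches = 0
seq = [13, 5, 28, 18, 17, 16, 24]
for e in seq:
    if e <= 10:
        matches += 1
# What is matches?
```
Trace:
  matches=0
  matches=0, e=13
  matches=1, e=5
  matches=1, e=28
  matches=1, e=18
  matches=1, e=17
  matches=1, e=16
  matches=1, e=24

Final answer: 1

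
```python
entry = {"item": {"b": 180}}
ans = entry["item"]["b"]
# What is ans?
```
Trace:
  entry={'item': {'b': 180}}
  entry={'item': {'b': 180}}, ans=180

Final answer: 180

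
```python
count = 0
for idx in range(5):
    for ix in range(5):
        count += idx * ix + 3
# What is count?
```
Trace:
  count=0
  count=3, idx=0, ix=0
  count=6, idx=0, ix=1
  count=9, idx=0, ix=2
  count=12, idx=0, ix=3
  count=15, idx=0, ix=4
  count=18, idx=1, ix=0
  count=22, idx=1, ix=1
  count=27, idx=1, ix=2
  count=33, idx=1, ix=3
  count=40, idx=1, ix=4
  count=43, idx=2, ix=0
  count=48, idx=2, ix=1
  count=55, idx=2, ix=2
  count=64, idx=2, ix=3
  count=75, idx=2, ix=4
  count=78, idx=3, ix=0
  count=84, idx=3, ix=1
  count=93, idx=3, ix=2
  count=105, idx=3, ix=3
  count=120, idx=3, ix=4
  count=123, idx=4, ix=0
  count=130, idx=4, ix=1
  count=141, idx=4, ix=2
  count=156, idx=4, ix=3
  count=175, idx=4, ix=4

Final answer: 175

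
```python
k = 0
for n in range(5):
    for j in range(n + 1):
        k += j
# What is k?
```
Trace:
  k=0
  k=0, n=0, j=0
  k=0, n=1, j=0
  k=1, n=1, j=1
  k=1, n=2, j=0
  k=2, n=2, j=1
  k=4, n=2, j=2
  k=4, n=3, j=0
  k=5, n=3, j=1
  k=7, n=3, j=2
  k=10, n=3, j=3
  k=10, n=4, j=0
  k=11, n=4, j=1
  k=13, n=4, j=2
  k=16, n=4, j=3
  k=20, n=4, j=4

Final answer: 20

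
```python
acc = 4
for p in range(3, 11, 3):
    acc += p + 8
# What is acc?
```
Trace:
  acc=4
  acc=15, p=3
  acc=29, p=6
  acc=46, p=9

Final answer: 46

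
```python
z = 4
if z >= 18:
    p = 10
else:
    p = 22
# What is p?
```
Trace:
  z=4
  z=4, p=22

Final answer: 22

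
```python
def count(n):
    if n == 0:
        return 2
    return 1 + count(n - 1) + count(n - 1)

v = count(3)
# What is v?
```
Call trace (a repeated sub-call is expanded the first time; later identical calls just restate its return value):
count(n=3)
  count(n=2)
    count(n=1)
      count(n=0)
      -> return 2
      count(n=0)
      -> return 2
    -> return 5
    count(n=1) -> return 5  (same call as traced above)
  -> return 11
  count(n=2) -> return 11  (same call as traced above)
-> return 23

Final answer: 23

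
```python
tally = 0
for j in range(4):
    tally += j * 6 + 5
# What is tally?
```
Trace:
  tally=0
  tally=5, j=0
  tally=16, j=1
  tally=33, j=2
  tally=56, j=3

Final answer: 56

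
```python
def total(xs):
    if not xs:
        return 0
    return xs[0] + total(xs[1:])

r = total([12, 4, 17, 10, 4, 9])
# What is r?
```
Call trace:
total(xs=[12, 4, 17, 10, 4, 9])
  total(xs=[4, 17, 10, 4, 9])
    total(xs=[17, 10, 4, 9])
      total(xs=[10, 4, 9])
        total(xs=[4, 9])
          total(xs=[9])
            total(xs=[])
            -> return 0
          -> return 9
        -> return 13
      -> return 23
    -> return 40
  -> return 44
-> return 56

Final answer: 56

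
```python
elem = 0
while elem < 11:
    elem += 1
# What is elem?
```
Trace:
  elem=0
  elem=1
  elem=2
  elem=3
  elem=4
  elem=5
  elem=6
  elem=7
  elem=8
  elem=9
  elem=10
  elem=11

Final answer: 11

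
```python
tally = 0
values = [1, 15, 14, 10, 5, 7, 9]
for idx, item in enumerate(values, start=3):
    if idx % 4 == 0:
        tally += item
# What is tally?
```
Trace:
  tally=0
  tally=0, idx=3, item=1
  tally=15, idx=4, item=15
  tally=15, idx=5, item=14
  tally=15, idx=6, item=10
  tally=15, idx=7, item=5
  tally=22, idx=8, item=7
  tally=22, idx=9, item=9

Final answer: 22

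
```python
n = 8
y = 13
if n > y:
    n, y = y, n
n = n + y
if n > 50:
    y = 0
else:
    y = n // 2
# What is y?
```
Trace:
  n=8
  n=8, y=13
  n=8, y=13
  n=21, y=13
  n=21, y=10

Final answer: 10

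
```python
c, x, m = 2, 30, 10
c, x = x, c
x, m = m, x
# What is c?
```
Trace:
  c=2, x=30, m=10
  c=30, x=2, m=10
  c=30, x=10, m=2

Final answer: 30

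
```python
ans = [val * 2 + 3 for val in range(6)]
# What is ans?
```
Trace:
  val=0
  val=1
  val=2
  val=3
  val=4
  val=5
  ans=[3, 5, 7, 9, 11, 13]

Final answer: [3, 5, 7, 9, 11, 13]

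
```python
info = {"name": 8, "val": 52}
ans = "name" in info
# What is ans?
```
Trace:
  info={'name': 8, 'val': 52}
  info={'name': 8, 'val': 52}, ans=True

Final answer: True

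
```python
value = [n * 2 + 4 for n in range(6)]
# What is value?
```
Trace:
  n=0
  n=1
  n=2
  n=3
  n=4
  n=5
  value=[4, 6, 8, 10, 12, 14]

Final answer: [4, 6, 8, 10, 12, 14]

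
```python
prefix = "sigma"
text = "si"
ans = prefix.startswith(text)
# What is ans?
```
Trace:
  prefix='sigma'
  prefix='sigma', text='si'
  prefix='sigma', text='si', ans=True

Final answer: True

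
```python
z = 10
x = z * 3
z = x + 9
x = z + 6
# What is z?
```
Trace:
  z=10
  z=10, x=30
  z=39, x=30
  z=39, x=45

Final answer: 39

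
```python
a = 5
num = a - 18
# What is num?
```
Trace:
  a=5
  a=5, num=-13

Final answer: -13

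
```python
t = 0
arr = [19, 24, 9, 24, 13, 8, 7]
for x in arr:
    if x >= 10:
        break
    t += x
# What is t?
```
Trace:
  t=0
  t=0, x=19

Final answer: 0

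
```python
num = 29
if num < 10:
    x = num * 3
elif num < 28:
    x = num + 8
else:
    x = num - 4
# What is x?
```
Trace:
  num=29
  num=29, x=25

Final answer: 25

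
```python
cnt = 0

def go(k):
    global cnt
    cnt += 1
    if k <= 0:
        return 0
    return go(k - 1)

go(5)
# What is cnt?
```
Call trace:
go(k=5)
  go(k=4)
    go(k=3)
      go(k=2)
        go(k=1)
          go(k=0)
          -> return 0
        -> return 0
      -> return 0
    -> return 0
  -> return 0
-> return 0

cnt is incremented once per call. go is entered once for each k = 5, 4, 3, 2, 1, 0 (the k <= 0 call returns without recursing), i.e. 5 + 1 calls.
cnt = 6

Final answer: 6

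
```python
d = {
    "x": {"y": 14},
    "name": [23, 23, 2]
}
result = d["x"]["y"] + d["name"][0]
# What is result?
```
Trace:
  d={'x': {'y': 14}, 'name': [23, 23, 2]}
  d={'x': {'y': 14}, 'name': [23, 23, 2]}, result=37

Final answer: 37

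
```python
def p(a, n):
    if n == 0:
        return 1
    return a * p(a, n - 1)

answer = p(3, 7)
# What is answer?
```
Call trace:
p(a=3, n=7)
  p(a=3, n=6)
    p(a=3, n=5)
      p(a=3, n=4)
        p(a=3, n=3)
          p(a=3, n=2)
            p(a=3, n=1)
              p(a=3, n=0)
              -> return 1
            -> return 3
          -> return 9
        -> return 27
      -> return 81
    -> return 243
  -> return 729
-> return 2187

Final answer: 2187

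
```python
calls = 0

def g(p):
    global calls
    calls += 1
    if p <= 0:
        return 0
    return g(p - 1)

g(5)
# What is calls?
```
Call trace:
g(p=5)
  g(p=4)
    g(p=3)
      g(p=2)
        g(p=1)
          g(p=0)
          -> return 0
        -> return 0
      -> return 0
    -> return 0
  -> return 0
-> return 0

calls is incremented once per call. g is entered once for each p = 5, 4, 3, 2, 1, 0 (the p <= 0 call returns without recursing), i.e. 5 + 1 calls.
calls = 6

Final answer: 6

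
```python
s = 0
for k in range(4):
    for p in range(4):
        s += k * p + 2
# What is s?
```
Trace:
  s=0
  s=2, k=0, p=0
  s=4, k=0, p=1
  s=6, k=0, p=2
  s=8, k=0, p=3
  s=10, k=1, p=0
  s=13, k=1, p=1
  s=17, k=1, p=2
  s=22, k=1, p=3
  s=24, k=2, p=0
  s=28, k=2, p=1
  s=34, k=2, p=2
  s=42, k=2, p=3
  s=44, k=3, p=0
  s=49, k=3, p=1
  s=57, k=3, p=2
  s=68, k=3, p=3

Final answer: 68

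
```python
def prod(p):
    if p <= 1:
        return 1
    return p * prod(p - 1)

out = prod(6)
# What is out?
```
Call trace:
prod(p=6)
  prod(p=5)
    prod(p=4)
      prod(p=3)
        prod(p=2)
          prod(p=1)
          -> return 1
        -> return 2
      -> return 6
    -> return 24
  -> return 120
-> return 720

Final answer: 720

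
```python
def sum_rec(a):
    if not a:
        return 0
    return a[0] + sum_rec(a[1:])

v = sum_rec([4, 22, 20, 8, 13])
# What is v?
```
Call trace:
sum_rec(a=[4, 22, 20, 8, 13])
  sum_rec(a=[22, 20, 8, 13])
    sum_rec(a=[20, 8, 13])
      sum_rec(a=[8, 13])
        sum_rec(a=[13])
          sum_rec(a=[])
          -> return 0
        -> return 13
      -> return 21
    -> return 41
  -> return 63
-> return 67

Final answer: 67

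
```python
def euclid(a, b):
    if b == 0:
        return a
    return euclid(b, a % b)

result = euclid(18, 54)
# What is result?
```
Call trace:
euclid(a=18, b=54)
  euclid(a=54, b=18)
    euclid(a=18, b=0)
    -> return 18
  -> return 18
-> return 18

Final answer: 18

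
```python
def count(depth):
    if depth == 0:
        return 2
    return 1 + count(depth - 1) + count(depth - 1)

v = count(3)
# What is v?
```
Call trace (a repeated sub-call is expanded the first time; later identical calls just restate its return value):
count(depth=3)
  count(depth=2)
    count(depth=1)
      count(depth=0)
      -> return 2
      count(depth=0)
      -> return 2
    -> return 5
    count(depth=1) -> return 5  (same call as traced above)
  -> return 11
  count(depth=2) -> return 11  (same call as traced above)
-> return 23

Final answer: 23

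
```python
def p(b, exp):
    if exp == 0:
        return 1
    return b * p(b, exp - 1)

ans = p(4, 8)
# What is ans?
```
Call trace:
p(b=4, exp=8)
  p(b=4, exp=7)
    p(b=4, exp=6)
      p(b=4, exp=5)
        p(b=4, exp=4)
          p(b=4, exp=3)
            p(b=4, exp=2)
              p(b=4, exp=1)
                p(b=4, exp=0)
                -> return 1
              -> return 4
            -> return 16
          -> return 64
        -> return 256
      -> return 1024
    -> return 4096
  -> return 16384
-> return 65536

Final answer: 65536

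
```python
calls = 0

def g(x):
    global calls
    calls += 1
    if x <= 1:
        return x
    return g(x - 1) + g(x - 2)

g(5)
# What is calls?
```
Call trace (a repeated sub-call is expanded the first time; later identical calls just restate its return value):
g(x=5)
  g(x=4)
    g(x=3)
      g(x=2)
        g(x=1)
        -> return 1
        g(x=0)
        -> return 0
      -> return 1
      g(x=1)
      -> return 1
    -> return 2
    g(x=2) -> return 1  (same call as traced above)
  -> return 3
  g(x=3) -> return 2  (same call as traced above)
-> return 5

calls is incremented once per call, so count the calls in each subtree. Let C(x) = number of calls made by g(x).
C(0) = C(1) = 1 (base case, no recursion); C(x) = 1 + C(x - 1) + C(x - 2) otherwise.
C(2) = 1 + C(1) + C(0) = 1 + 1 + 1 = 3
C(3) = 1 + C(2) + C(1) = 1 + 3 + 1 = 5
C(4) = 1 + C(3) + C(2) = 1 + 5 + 3 = 9
C(5) = 1 + C(4) + C(3) = 1 + 9 + 5 = 15
calls = C(5) = 15

Final answer: 15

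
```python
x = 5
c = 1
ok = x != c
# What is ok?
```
Trace:
  x=5
  x=5, c=1
  x=5, c=1, ok=True

Final answer: True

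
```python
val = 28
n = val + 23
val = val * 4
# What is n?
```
Trace:
  val=28
  val=28, n=51
  val=112, n=51

Final answer: 51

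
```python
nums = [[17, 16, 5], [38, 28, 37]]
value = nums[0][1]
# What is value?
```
Trace:
  nums=[[17, 16, 5], [38, 28, 37]]
  nums=[[17, 16, 5], [38, 28, 37]], value=16

Final answer: 16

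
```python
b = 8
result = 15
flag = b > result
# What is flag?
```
Trace:
  b=8
  b=8, result=15
  b=8, result=15, flag=False

Final answer: False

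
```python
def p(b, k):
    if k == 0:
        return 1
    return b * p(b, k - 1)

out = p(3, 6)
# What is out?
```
Call trace:
p(b=3, k=6)
  p(b=3, k=5)
    p(b=3, k=4)
      p(b=3, k=3)
        p(b=3, k=2)
          p(b=3, k=1)
            p(b=3, k=0)
            -> return 1
          -> return 3
        -> return 9
      -> return 27
    -> return 81
  -> return 243
-> return 729

Final answer: 729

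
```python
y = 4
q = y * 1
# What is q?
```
Trace:
  y=4
  y=4, q=4

Final answer: 4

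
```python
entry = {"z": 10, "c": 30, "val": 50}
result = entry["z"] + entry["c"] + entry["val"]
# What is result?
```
Trace:
  entry={'z': 10, 'c': 30, 'val': 50}
  entry={'z': 10, 'c': 30, 'val': 50}, result=90

Final answer: 90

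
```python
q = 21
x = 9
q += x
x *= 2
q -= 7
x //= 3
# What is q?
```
Trace:
  q=21
  q=21, x=9
  q=30, x=9
  q=30, x=18
  q=23, x=18
  q=23, x=6

Final answer: 23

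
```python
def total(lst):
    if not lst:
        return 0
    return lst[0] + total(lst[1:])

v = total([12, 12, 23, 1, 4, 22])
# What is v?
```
Call trace:
total(lst=[12, 12, 23, 1, 4, 22])
  total(lst=[12, 23, 1, 4, 22])
    total(lst=[23, 1, 4, 22])
      total(lst=[1, 4, 22])
        total(lst=[4, 22])
          total(lst=[22])
            total(lst=[])
            -> return 0
          -> return 22
        -> return 26
      -> return 27
    -> return 50
  -> return 62
-> return 74

Final answer: 74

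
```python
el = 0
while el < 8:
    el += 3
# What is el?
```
Trace:
  el=0
  el=3
  el=6
  el=9

Final answer: 9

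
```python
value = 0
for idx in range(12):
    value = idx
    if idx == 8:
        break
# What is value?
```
Trace:
  value=0
  value=0, idx=0
  value=1, idx=1
  value=2, idx=2
  value=3, idx=3
  value=4, idx=4
  value=5, idx=5
  value=6, idx=6
  value=7, idx=7
  value=8, idx=8

Final answer: 8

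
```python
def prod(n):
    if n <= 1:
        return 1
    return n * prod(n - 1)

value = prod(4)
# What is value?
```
Call trace:
prod(n=4)
  prod(n=3)
    prod(n=2)
      prod(n=1)
      -> return 1
    -> return 2
  -> return 6
-> return 24

Final answer: 24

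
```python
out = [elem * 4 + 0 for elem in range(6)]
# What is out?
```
Trace:
  elem=0
  elem=1
  elem=2
  elem=3
  elem=4
  elem=5
  out=[0, 4, 8, 12, 16, 20]

Final answer: [0, 4, 8, 12, 16, 20]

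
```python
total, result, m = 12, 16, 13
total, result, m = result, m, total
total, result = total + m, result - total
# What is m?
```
Trace:
  total=12, result=16, m=13
  total=16, result=13, m=12
  total=28, result=-3, m=12

Final answer: 12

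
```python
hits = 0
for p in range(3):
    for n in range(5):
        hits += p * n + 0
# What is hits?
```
Trace:
  hits=0
  hits=0, p=0, n=0
  hits=0, p=0, n=1
  hits=0, p=0, n=2
  hits=0, p=0, n=3
  hits=0, p=0, n=4
  hits=0, p=1, n=0
  hits=1, p=1, n=1
  hits=3, p=1, n=2
  hits=6, p=1, n=3
  hits=10, p=1, n=4
  hits=10, p=2, n=0
  hits=12, p=2, n=1
  hits=16, p=2, n=2
  hits=22, p=2, n=3
  hits=30, p=2, n=4

Final answer: 30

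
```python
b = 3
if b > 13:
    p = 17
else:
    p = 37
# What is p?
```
Trace:
  b=3
  b=3, p=37

Final answer: 37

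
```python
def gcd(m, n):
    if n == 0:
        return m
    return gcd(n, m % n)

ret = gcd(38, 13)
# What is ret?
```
Call trace:
gcd(m=38, n=13)
  gcd(m=13, n=12)
    gcd(m=12, n=1)
      gcd(m=1, n=0)
      -> return 1
    -> return 1
  -> return 1
-> return 1

Final answer: 1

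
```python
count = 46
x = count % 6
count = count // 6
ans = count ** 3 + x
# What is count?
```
Trace:
  count=46
  count=46, x=4
  count=7, x=4
  count=7, x=4, ans=347

Final answer: 7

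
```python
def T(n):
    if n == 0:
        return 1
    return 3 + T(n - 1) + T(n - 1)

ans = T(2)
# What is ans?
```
Call trace (a repeated sub-call is expanded the first time; later identical calls just restate its return value):
T(n=2)
  T(n=1)
    T(n=0)
    -> return 1
    T(n=0)
    -> return 1
  -> return 5
  T(n=1) -> return 5  (same call as traced above)
-> return 13

Final answer: 13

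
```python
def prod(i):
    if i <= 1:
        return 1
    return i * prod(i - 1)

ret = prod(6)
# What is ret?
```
Call trace:
prod(i=6)
  prod(i=5)
    prod(i=4)
      prod(i=3)
        prod(i=2)
          prod(i=1)
          -> return 1
        -> return 2
      -> return 6
    -> return 24
  -> return 120
-> return 720

Final answer: 720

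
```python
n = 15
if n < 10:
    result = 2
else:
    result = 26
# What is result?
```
Trace:
  n=15
  n=15, result=26

Final answer: 26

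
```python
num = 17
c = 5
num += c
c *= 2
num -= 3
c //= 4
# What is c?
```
Trace:
  num=17
  num=17, c=5
  num=22, c=5
  num=22, c=10
  num=19, c=10
  num=19, c=2

Final answer: 2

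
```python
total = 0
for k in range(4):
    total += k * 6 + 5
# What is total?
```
Trace:
  total=0
  total=5, k=0
  total=16, k=1
  total=33, k=2
  total=56, k=3

Final answer: 56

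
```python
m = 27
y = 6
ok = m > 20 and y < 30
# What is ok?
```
Trace:
  m=27
  m=27, y=6
  m=27, y=6, ok=True

Final answer: True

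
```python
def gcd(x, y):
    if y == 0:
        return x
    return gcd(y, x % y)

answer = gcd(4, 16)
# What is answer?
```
Call trace:
gcd(x=4, y=16)
  gcd(x=16, y=4)
    gcd(x=4, y=0)
    -> return 4
  -> return 4
-> return 4

Final answer: 4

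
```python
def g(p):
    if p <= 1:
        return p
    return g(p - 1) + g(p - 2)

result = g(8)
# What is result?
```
Call trace (a repeated sub-call is expanded the first time; later identical calls just restate its return value):
g(p=8)
  g(p=7)
    g(p=6)
      g(p=5)
        g(p=4)
          g(p=3)
            g(p=2)
              g(p=1)
              -> return 1
              g(p=0)
              -> return 0
            -> return 1
            g(p=1)
            -> return 1
          -> return 2
          g(p=2) -> return 1  (same call as traced above)
        -> return 3
        g(p=3) -> return 2  (same call as traced above)
      -> return 5
      g(p=4) -> return 3  (same call as traced above)
    -> return 8
    g(p=5) -> return 5  (same call as traced above)
  -> return 13
  g(p=6) -> return 8  (same call as traced above)
-> return 21

Final answer: 21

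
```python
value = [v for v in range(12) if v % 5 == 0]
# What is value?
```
Trace:
  v=0
  v=1
  v=2
  v=3
  v=4
  v=5
  v=6
  v=7
  v=8
  v=9
  v=10
  v=11
  value=[0, 5, 10]

Final answer: [0, 5, 10]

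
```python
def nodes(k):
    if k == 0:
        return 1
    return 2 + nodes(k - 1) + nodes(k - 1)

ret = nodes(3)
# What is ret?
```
Call trace (a repeated sub-call is expanded the first time; later identical calls just restate its return value):
nodes(k=3)
  nodes(k=2)
    nodes(k=1)
      nodes(k=0)
      -> return 1
      nodes(k=0)
      -> return 1
    -> return 4
    nodes(k=1) -> return 4  (same call as traced above)
  -> return 10
  nodes(k=2) -> return 10  (same call as traced above)
-> return 22

Final answer: 22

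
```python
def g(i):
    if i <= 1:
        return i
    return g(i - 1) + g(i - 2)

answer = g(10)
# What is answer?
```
Call trace (a repeated sub-call is expanded the first time; later identical calls just restate its return value):
g(i=10)
  g(i=9)
    g(i=8)
      g(i=7)
        g(i=6)
          g(i=5)
            g(i=4)
              g(i=3)
                g(i=2)
                  g(i=1)
                  -> return 1
                  g(i=0)
                  -> return 0
                -> return 1
                g(i=1)
                -> return 1
              -> return 2
              g(i=2) -> return 1  (same call as traced above)
            -> return 3
            g(i=3) -> return 2  (same call as traced above)
          -> return 5
          g(i=4) -> return 3  (same call as traced above)
        -> return 8
        g(i=5) -> return 5  (same call as traced above)
      -> return 13
      g(i=6) -> return 8  (same call as traced above)
    -> return 21
    g(i=7) -> return 13  (same call as traced above)
  -> return 34
  g(i=8) -> return 21  (same call as traced above)
-> return 55

Final answer: 55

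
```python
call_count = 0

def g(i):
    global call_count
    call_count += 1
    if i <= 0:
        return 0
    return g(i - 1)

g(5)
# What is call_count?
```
Call trace:
g(i=5)
  g(i=4)
    g(i=3)
      g(i=2)
        g(i=1)
          g(i=0)
          -> return 0
        -> return 0
      -> return 0
    -> return 0
  -> return 0
-> return 0

call_count is incremented once per call. g is entered once for each i = 5, 4, 3, 2, 1, 0 (the i <= 0 call returns without recursing), i.e. 5 + 1 calls.
call_count = 6

Final answer: 6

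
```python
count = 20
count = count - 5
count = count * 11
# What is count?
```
Trace:
  count=20
  count=15
  count=165

Final answer: 165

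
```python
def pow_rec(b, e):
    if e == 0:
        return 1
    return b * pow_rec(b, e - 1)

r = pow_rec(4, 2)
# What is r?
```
Call trace:
pow_rec(b=4, e=2)
  pow_rec(b=4, e=1)
    pow_rec(b=4, e=0)
    -> return 1
  -> return 4
-> return 16

Final answer: 16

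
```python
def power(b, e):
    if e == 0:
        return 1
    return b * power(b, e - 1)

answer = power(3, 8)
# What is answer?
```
Call trace:
power(b=3, e=8)
  power(b=3, e=7)
    power(b=3, e=6)
      power(b=3, e=5)
        power(b=3, e=4)
          power(b=3, e=3)
            power(b=3, e=2)
              power(b=3, e=1)
                power(b=3, e=0)
                -> return 1
              -> return 3
            -> return 9
          -> return 27
        -> return 81
      -> return 243
    -> return 729
  -> return 2187
-> return 6561

Final answer: 6561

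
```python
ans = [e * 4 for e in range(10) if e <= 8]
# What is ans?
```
Trace:
  e=0
  e=1
  e=2
  e=3
  e=4
  e=5
  e=6
  e=7
  e=8
  e=9
  ans=[0, 4, 8, 12, 16, 20, 24, 28, 32]

Final answer: [0, 4, 8, 12, 16, 20, 24, 28, 32]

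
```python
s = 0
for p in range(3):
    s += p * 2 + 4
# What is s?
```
Trace:
  s=0
  s=4, p=0
  s=10, p=1
  s=18, p=2

Final answer: 18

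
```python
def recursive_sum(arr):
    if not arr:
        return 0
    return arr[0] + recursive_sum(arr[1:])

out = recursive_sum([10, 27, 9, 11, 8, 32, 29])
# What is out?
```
Call trace:
recursive_sum(arr=[10, 27, 9, 11, 8, 32, 29])
  recursive_sum(arr=[27, 9, 11, 8, 32, 29])
    recursive_sum(arr=[9, 11, 8, 32, 29])
      recursive_sum(arr=[11, 8, 32, 29])
        recursive_sum(arr=[8, 32, 29])
          recursive_sum(arr=[32, 29])
            recursive_sum(arr=[29])
              recursive_sum(arr=[])
              -> return 0
            -> return 29
          -> return 61
        -> return 69
      -> return 80
    -> return 89
  -> return 116
-> return 126

Final answer: 126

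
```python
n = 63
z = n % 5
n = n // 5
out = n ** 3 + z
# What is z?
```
Trace:
  n=63
  n=63, z=3
  n=12, z=3
  n=12, z=3, out=1731

Final answer: 3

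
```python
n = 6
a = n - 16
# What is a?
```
Trace:
  n=6
  n=6, a=-10

Final answer: -10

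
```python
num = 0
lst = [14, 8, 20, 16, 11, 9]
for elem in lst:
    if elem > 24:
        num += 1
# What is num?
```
Trace:
  num=0
  num=0, elem=14
  num=0, elem=8
  num=0, elem=20
  num=0, elem=16
  num=0, elem=11
  num=0, elem=9

Final answer: 0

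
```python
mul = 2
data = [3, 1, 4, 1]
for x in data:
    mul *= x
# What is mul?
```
Trace:
  mul=2
  mul=6, x=3
  mul=6, x=1
  mul=24, x=4
  mul=24, x=1

Final answer: 24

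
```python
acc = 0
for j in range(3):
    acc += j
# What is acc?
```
Trace:
  acc=0
  acc=0, j=0
  acc=1, j=1
  acc=3, j=2

Final answer: 3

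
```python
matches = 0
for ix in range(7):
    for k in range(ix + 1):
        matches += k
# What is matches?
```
Trace:
  matches=0
  matches=0, ix=0, k=0
  matches=0, ix=1, k=0
  matches=1, ix=1, k=1
  matches=1, ix=2, k=0
  matches=2, ix=2, k=1
  matches=4, ix=2, k=2
  matches=4, ix=3, k=0
  matches=5, ix=3, k=1
  matches=7, ix=3, k=2
  matches=10, ix=3, k=3
  matches=10, ix=4, k=0
  matches=11, ix=4, k=1
  matches=13, ix=4, k=2
  matches=16, ix=4, k=3
  matches=20, ix=4, k=4
  matches=20, ix=5, k=0
  matches=21, ix=5, k=1
  matches=23, ix=5, k=2
  matches=26, ix=5, k=3
  matches=30, ix=5, k=4
  matches=35, ix=5, k=5
  matches=35, ix=6, k=0
  matches=36, ix=6, k=1
  matches=38, ix=6, k=2
  matches=41, ix=6, k=3
  matches=45, ix=6, k=4
  matches=50, ix=6, k=5
  matches=56, ix=6, k=6

Final answer: 56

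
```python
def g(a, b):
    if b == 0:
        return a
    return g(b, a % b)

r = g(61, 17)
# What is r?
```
Call trace:
g(a=61, b=17)
  g(a=17, b=10)
    g(a=10, b=7)
      g(a=7, b=3)
        g(a=3, b=1)
          g(a=1, b=0)
          -> return 1
        -> return 1
      -> return 1
    -> return 1
  -> return 1
-> return 1

Final answer: 1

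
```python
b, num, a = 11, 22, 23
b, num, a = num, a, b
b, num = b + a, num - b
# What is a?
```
Trace:
  b=11, num=22, a=23
  b=22, num=23, a=11
  b=33, num=1, a=11

Final answer: 11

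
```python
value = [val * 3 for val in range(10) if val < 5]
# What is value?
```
Trace:
  val=0
  val=1
  val=2
  val=3
  val=4
  val=5
  val=6
  val=7
  val=8
  val=9
  value=[0, 3, 6, 9, 12]

Final answer: [0, 3, 6, 9, 12]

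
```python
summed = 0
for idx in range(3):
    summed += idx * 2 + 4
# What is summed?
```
Trace:
  summed=0
  summed=4, idx=0
  summed=10, idx=1
  summed=18, idx=2

Final answer: 18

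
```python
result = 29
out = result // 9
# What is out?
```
Trace:
  result=29
  result=29, out=3

Final answer: 3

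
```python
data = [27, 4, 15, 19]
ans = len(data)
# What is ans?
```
Trace:
  data=[27, 4, 15, 19]
  data=[27, 4, 15, 19], ans=4

Final answer: 4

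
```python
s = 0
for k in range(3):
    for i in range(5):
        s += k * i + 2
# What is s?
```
Trace:
  s=0
  s=2, k=0, i=0
  s=4, k=0, i=1
  s=6, k=0, i=2
  s=8, k=0, i=3
  s=10, k=0, i=4
  s=12, k=1, i=0
  s=15, k=1, i=1
  s=19, k=1, i=2
  s=24, k=1, i=3
  s=30, k=1, i=4
  s=32, k=2, i=0
  s=36, k=2, i=1
  s=42, k=2, i=2
  s=50, k=2, i=3
  s=60, k=2, i=4

Final answer: 60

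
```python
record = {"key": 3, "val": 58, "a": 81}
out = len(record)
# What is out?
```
Trace:
  record={'key': 3, 'val': 58, 'a': 81}
  record={'key': 3, 'val': 58, 'a': 81}, out=3

Final answer: 3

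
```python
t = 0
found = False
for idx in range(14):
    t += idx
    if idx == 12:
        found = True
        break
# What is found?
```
Trace:
  t=0
  t=0, found=False
  t=0, found=False, idx=0
  t=1, found=False, idx=1
  t=3, found=False, idx=2
  t=6, found=False, idx=3
  t=10, found=False, idx=4
  t=15, found=False, idx=5
  t=21, found=False, idx=6
  t=28, found=False, idx=7
  t=36, found=False, idx=8
  t=45, found=False, idx=9
  t=55, found=False, idx=10
  t=66, found=False, idx=11
  t=78, found=True, idx=12

Final answer: True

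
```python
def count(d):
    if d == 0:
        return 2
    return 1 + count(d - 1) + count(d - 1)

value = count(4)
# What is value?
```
Call trace (a repeated sub-call is expanded the first time; later identical calls just restate its return value):
count(d=4)
  count(d=3)
    count(d=2)
      count(d=1)
        count(d=0)
        -> return 2
        count(d=0)
        -> return 2
      -> return 5
      count(d=1) -> return 5  (same call as traced above)
    -> return 11
    count(d=2) -> return 11  (same call as traced above)
  -> return 23
  count(d=3) -> return 23  (same call as traced above)
-> return 47

Final answer: 47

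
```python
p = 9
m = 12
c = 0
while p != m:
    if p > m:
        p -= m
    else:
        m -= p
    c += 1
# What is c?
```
Trace:
  p=9
  p=9, m=12
  p=9, m=12, c=0
  p=9, m=3, c=1
  p=6, m=3, c=2
  p=3, m=3, c=3

Final answer: 3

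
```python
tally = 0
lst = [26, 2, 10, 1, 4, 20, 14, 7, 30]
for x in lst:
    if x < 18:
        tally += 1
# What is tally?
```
Trace:
  tally=0
  tally=0, x=26
  tally=1, x=2
  tally=2, x=10
  tally=3, x=1
  tally=4, x=4
  tally=4, x=20
  tally=5, x=14
  tally=6, x=7
  tally=6, x=30

Final answer: 6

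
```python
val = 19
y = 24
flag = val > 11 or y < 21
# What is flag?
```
Trace:
  val=19
  val=19, y=24
  val=19, y=24, flag=True

Final answer: True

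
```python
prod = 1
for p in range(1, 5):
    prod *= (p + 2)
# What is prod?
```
Trace:
  prod=1
  prod=3, p=1
  prod=12, p=2
  prod=60, p=3
  prod=360, p=4

Final answer: 360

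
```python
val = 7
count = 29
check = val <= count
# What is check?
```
Trace:
  val=7
  val=7, count=29
  val=7, count=29, check=True

Final answer: True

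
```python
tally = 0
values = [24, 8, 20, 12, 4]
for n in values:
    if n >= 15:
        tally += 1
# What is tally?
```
Trace:
  tally=0
  tally=1, n=24
  tally=1, n=8
  tally=2, n=20
  tally=2, n=12
  tally=2, n=4

Final answer: 2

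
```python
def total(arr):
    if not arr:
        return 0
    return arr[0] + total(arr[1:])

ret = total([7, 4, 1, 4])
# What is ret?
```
Call trace:
total(arr=[7, 4, 1, 4])
  total(arr=[4, 1, 4])
    total(arr=[1, 4])
      total(arr=[4])
        total(arr=[])
        -> return 0
      -> return 4
    -> return 5
  -> return 9
-> return 16

Final answer: 16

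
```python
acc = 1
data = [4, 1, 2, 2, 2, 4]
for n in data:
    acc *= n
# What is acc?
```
Trace:
  acc=1
  acc=4, n=4
  acc=4, n=1
  acc=8, n=2
  acc=16, n=2
  acc=32, n=2
  acc=128, n=4

Final answer: 128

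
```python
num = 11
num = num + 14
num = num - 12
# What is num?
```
Trace:
  num=11
  num=25
  num=13

Final answer: 13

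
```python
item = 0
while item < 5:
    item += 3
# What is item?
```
Trace:
  item=0
  item=3
  item=6

Final answer: 6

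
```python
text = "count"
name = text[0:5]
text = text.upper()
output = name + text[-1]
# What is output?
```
Trace:
  text='count'
  text='count', name='count'
  text='COUNT', name='count'
  text='COUNT', name='count', output='countT'

Final answer: 'countT'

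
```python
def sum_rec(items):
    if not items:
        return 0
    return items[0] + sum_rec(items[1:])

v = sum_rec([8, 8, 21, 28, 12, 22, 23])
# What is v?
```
Call trace:
sum_rec(items=[8, 8, 21, 28, 12, 22, 23])
  sum_rec(items=[8, 21, 28, 12, 22, 23])
    sum_rec(items=[21, 28, 12, 22, 23])
      sum_rec(items=[28, 12, 22, 23])
        sum_rec(items=[12, 22, 23])
          sum_rec(items=[22, 23])
            sum_rec(items=[23])
              sum_rec(items=[])
              -> return 0
            -> return 23
          -> return 45
        -> return 57
      -> return 85
    -> return 106
  -> return 114
-> return 122

Final answer: 122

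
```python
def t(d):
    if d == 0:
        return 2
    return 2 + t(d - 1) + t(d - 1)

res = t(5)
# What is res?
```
Call trace (a repeated sub-call is expanded the first time; later identical calls just restate its return value):
t(d=5)
  t(d=4)
    t(d=3)
      t(d=2)
        t(d=1)
          t(d=0)
          -> return 2
          t(d=0)
          -> return 2
        -> return 6
        t(d=1) -> return 6  (same call as traced above)
      -> return 14
      t(d=2) -> return 14  (same call as traced above)
    -> return 30
    t(d=3) -> return 30  (same call as traced above)
  -> return 62
  t(d=4) -> return 62  (same call as traced above)
-> return 126

Final answer: 126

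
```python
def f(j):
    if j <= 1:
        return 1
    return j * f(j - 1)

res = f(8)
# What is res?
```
Call trace:
f(j=8)
  f(j=7)
    f(j=6)
      f(j=5)
        f(j=4)
          f(j=3)
            f(j=2)
              f(j=1)
              -> return 1
            -> return 2
          -> return 6
        -> return 24
      -> return 120
    -> return 720
  -> return 5040
-> return 40320

Final answer: 40320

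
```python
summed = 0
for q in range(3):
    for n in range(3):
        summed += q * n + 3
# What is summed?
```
Trace:
  summed=0
  summed=3, q=0, n=0
  summed=6, q=0, n=1
  summed=9, q=0, n=2
  summed=12, q=1, n=0
  summed=16, q=1, n=1
  summed=21, q=1, n=2
  summed=24, q=2, n=0
  summed=29, q=2, n=1
  summed=36, q=2, n=2

Final answer: 36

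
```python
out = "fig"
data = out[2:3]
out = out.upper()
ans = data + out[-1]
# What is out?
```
Trace:
  out='fig'
  out='fig', data='g'
  out='FIG', data='g'
  out='FIG', data='g', ans='gG'

Final answer: 'FIG'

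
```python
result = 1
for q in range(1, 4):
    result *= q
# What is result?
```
Trace:
  result=1
  result=1, q=1
  result=2, q=2
  result=6, q=3

Final answer: 6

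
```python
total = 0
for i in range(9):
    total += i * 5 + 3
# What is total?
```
Trace:
  total=0
  total=3, i=0
  total=11, i=1
  total=24, i=2
  total=42, i=3
  total=65, i=4
  total=93, i=5
  total=126, i=6
  total=164, i=7
  total=207, i=8

Final answer: 207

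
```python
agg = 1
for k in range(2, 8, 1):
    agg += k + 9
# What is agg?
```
Trace:
  agg=1
  agg=12, k=2
  agg=24, k=3
  agg=37, k=4
  agg=51, k=5
  agg=66, k=6
  agg=82, k=7

Final answer: 82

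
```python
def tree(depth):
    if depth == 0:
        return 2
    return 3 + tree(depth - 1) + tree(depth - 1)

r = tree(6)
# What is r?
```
Call trace (a repeated sub-call is expanded the first time; later identical calls just restate its return value):
tree(depth=6)
  tree(depth=5)
    tree(depth=4)
      tree(depth=3)
        tree(depth=2)
          tree(depth=1)
            tree(depth=0)
            -> return 2
            tree(depth=0)
            -> return 2
          -> return 7
          tree(depth=1) -> return 7  (same call as traced above)
        -> return 17
        tree(depth=2) -> return 17  (same call as traced above)
      -> return 37
      tree(depth=3) -> return 37  (same call as traced above)
    -> return 77
    tree(depth=4) -> return 77  (same call as traced above)
  -> return 157
  tree(depth=5) -> return 157  (same call as traced above)
-> return 317

Final answer: 317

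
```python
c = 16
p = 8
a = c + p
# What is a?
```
Trace:
  c=16
  c=16, p=8
  c=16, p=8, a=24

Final answer: 24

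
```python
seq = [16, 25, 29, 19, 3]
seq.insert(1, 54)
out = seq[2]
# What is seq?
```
Trace:
  seq=[16, 25, 29, 19, 3]
  seq=[16, 54, 25, 29, 19, 3]
  seq=[16, 54, 25, 29, 19, 3], out=25

Final answer: [16, 54, 25, 29, 19, 3]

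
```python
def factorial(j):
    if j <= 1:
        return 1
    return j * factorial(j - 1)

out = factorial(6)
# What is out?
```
Call trace:
factorial(j=6)
  factorial(j=5)
    factorial(j=4)
      factorial(j=3)
        factorial(j=2)
          factorial(j=1)
          -> return 1
        -> return 2
      -> return 6
    -> return 24
  -> return 120
-> return 720

Final answer: 720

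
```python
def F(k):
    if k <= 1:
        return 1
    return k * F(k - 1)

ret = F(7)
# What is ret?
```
Call trace:
F(k=7)
  F(k=6)
    F(k=5)
      F(k=4)
        F(k=3)
          F(k=2)
            F(k=1)
            -> return 1
          -> return 2
        -> return 6
      -> return 24
    -> return 120
  -> return 720
-> return 5040

Final answer: 5040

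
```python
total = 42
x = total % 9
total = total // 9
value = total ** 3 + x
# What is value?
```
Trace:
  total=42
  total=42, x=6
  total=4, x=6
  total=4, x=6, value=70

Final answer: 70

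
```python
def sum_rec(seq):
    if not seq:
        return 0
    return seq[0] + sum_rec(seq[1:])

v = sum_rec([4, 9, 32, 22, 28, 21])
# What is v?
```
Call trace:
sum_rec(seq=[4, 9, 32, 22, 28, 21])
  sum_rec(seq=[9, 32, 22, 28, 21])
    sum_rec(seq=[32, 22, 28, 21])
      sum_rec(seq=[22, 28, 21])
        sum_rec(seq=[28, 21])
          sum_rec(seq=[21])
            sum_rec(seq=[])
            -> return 0
          -> return 21
        -> return 49
      -> return 71
    -> return 103
  -> return 112
-> return 116

Final answer: 116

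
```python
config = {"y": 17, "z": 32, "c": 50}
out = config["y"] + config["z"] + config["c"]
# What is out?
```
Trace:
  config={'y': 17, 'z': 32, 'c': 50}
  config={'y': 17, 'z': 32, 'c': 50}, out=99

Final answer: 99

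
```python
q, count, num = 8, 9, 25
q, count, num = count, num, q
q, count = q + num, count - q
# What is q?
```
Trace:
  q=8, count=9, num=25
  q=9, count=25, num=8
  q=17, count=16, num=8

Final answer: 17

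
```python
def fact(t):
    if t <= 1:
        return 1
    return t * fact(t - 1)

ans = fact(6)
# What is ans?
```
Call trace:
fact(t=6)
  fact(t=5)
    fact(t=4)
      fact(t=3)
        fact(t=2)
          fact(t=1)
          -> return 1
        -> return 2
      -> return 6
    -> return 24
  -> return 120
-> return 720

Final answer: 720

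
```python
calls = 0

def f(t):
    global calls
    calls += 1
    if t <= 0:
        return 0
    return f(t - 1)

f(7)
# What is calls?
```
Call trace:
f(t=7)
  f(t=6)
    f(t=5)
      f(t=4)
        f(t=3)
          f(t=2)
            f(t=1)
              f(t=0)
              -> return 0
            -> return 0
          -> return 0
        -> return 0
      -> return 0
    -> return 0
  -> return 0
-> return 0

calls is incremented once per call. f is entered once for each t = 7, 6, 5, 4, 3, 2, 1, 0 (the t <= 0 call returns without recursing), i.e. 7 + 1 calls.
calls = 8

Final answer: 8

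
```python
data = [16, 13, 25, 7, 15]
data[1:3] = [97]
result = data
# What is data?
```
Trace:
  data=[16, 13, 25, 7, 15]
  data=[16, 97, 7, 15]
  data=[16, 97, 7, 15], result=[16, 97, 7, 15]

Final answer: [16, 97, 7, 15]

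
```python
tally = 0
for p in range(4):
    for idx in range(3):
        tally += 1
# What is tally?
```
Trace:
  tally=0
  tally=1, p=0, idx=0
  tally=2, p=0, idx=1
  tally=3, p=0, idx=2
  tally=4, p=1, idx=0
  tally=5, p=1, idx=1
  tally=6, p=1, idx=2
  tally=7, p=2, idx=0
  tally=8, p=2, idx=1
  tally=9, p=2, idx=2
  tally=10, p=3, idx=0
  tally=11, p=3, idx=1
  tally=12, p=3, idx=2

Final answer: 12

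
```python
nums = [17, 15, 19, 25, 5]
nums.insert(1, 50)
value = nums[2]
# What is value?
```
Trace:
  nums=[17, 15, 19, 25, 5]
  nums=[17, 50, 15, 19, 25, 5]
  nums=[17, 50, 15, 19, 25, 5], value=15

Final answer: 15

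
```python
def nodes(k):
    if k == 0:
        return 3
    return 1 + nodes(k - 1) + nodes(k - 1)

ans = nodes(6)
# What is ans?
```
Call trace (a repeated sub-call is expanded the first time; later identical calls just restate its return value):
nodes(k=6)
  nodes(k=5)
    nodes(k=4)
      nodes(k=3)
        nodes(k=2)
          nodes(k=1)
            nodes(k=0)
            -> return 3
            nodes(k=0)
            -> return 3
          -> return 7
          nodes(k=1) -> return 7  (same call as traced above)
        -> return 15
        nodes(k=2) -> return 15  (same call as traced above)
      -> return 31
      nodes(k=3) -> return 31  (same call as traced above)
    -> return 63
    nodes(k=4) -> return 63  (same call as traced above)
  -> return 127
  nodes(k=5) -> return 127  (same call as traced above)
-> return 255

Final answer: 255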